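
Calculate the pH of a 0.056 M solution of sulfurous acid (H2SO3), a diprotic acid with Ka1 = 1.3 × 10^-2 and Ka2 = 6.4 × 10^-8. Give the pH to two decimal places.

Since Ka1 ≫ Ka2, the first ionization dominates [H+].
Ka1 = x²/(0.056 − x) = 1.3 × 10^-2
Solving the quadratic: x = (−Ka1 + √(Ka1² + 4·Ka1·C₀))/2 = 2.13 × 10^-2 M
pH = −log(2.13 × 10^-2) = 1.67

pH = 1.67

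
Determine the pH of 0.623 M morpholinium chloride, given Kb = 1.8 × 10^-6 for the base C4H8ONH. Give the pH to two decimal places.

pH = 4.23

C4H8ONH2+ is the conjugate acid of the weak base C4H8ONH.
Ka = Kw/Kb = 1.0×10^-14 / 1.8 × 10^-6 = 5.56 × 10^-9
Let x = [H+] at equilibrium. Ka = x²/(0.623 − x).
Assume x ≪ 0.623: x ≈ √(5.56 × 10^-9 × 0.623) = 5.89 × 10^-5 M
pH = −log(5.89 × 10^-5) = 4.23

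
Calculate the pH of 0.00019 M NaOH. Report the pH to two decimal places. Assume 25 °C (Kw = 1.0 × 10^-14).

NaOH is a strong base; [OH-] = 0.00019 M.
pOH = -log(0.00019) = 3.72
pH = 14.00 - 3.72 = 10.28

pH = 10.28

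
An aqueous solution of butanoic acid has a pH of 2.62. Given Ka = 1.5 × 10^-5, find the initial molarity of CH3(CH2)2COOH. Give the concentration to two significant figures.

C₀ = 3.9 × 10^-1 M

[H+] = 10^(-2.62) = 2.40 × 10^-3 M = x
Ka = x²/(C₀ − x) ⇒ C₀ = x + x²/Ka
C₀ = 2.40 × 10^-3 + (2.40 × 10^-3)²/(1.5 × 10^-5) = 3.86 × 10^-1 M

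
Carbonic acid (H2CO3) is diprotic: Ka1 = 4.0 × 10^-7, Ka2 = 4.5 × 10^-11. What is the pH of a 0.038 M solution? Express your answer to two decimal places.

Ka1 ≫ Ka2, so treat the first dissociation as the only significant source of H+.
Ka1 = x²/(0.038 − x) = 4.0 × 10^-7
x ≈ √(4.0 × 10^-7 × 0.038) = 1.23 × 10^-4 M
pH = −log(1.23 × 10^-4) = 3.91

pH = 3.91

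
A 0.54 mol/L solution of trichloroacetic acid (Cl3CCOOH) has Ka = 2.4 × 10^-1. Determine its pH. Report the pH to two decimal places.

Cl3CCOOH ⇌ Cl3CCOO- + H+
From the ICE table, Ka = [H+]²/(0.54 − [H+]) = 2.4 × 10^-1.
Here C₀/Ka ≈ 2.25, so the small-[H+] approximation fails. Use the quadratic:
[H+] = [−0.24 + √(0.24² + 0.518)]/2 = 2.59 × 10^-1 M
pH = −log[H+] = −log(2.59 × 10^-1) = 0.59

pH = 0.59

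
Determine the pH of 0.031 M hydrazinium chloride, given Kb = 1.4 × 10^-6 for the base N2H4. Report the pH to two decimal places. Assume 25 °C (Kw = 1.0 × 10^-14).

N2H5+ is the conjugate acid of the weak base N2H4.
Ka = Kw/Kb = 1.0×10^-14 / 1.4 × 10^-6 = 7.14 × 10^-9
Ka = [H+]²/(0.031 − [H+]) = 7.14 × 10^-9
Assume [H+] ≪ 0.031: [H+] ≈ √(7.14 × 10^-9 × 0.031) = 1.49 × 10^-5 M
([H+]/C₀ = 0.048% < 5%, so the approximation holds.)
pH = −log(1.49 × 10^-5) = 4.83

pH = 4.83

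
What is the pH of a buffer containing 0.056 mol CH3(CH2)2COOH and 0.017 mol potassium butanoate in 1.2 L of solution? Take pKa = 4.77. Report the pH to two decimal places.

pH = pKa + log([A⁻]/[HA]) = 4.77 + log(0.017/0.056)
pH = 4.77 + (-0.518) = 4.25

pH = 4.25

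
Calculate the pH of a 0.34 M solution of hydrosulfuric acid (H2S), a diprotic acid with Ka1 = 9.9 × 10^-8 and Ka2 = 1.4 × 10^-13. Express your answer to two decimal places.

pH = 3.74

Since Ka1 ≫ Ka2, the first ionization dominates [H+].
Ka1 = x²/(0.34 − x) = 9.9 × 10^-8
x ≈ √(9.9 × 10^-8 × 0.34) = 1.83 × 10^-4 M
pH = −log(1.83 × 10^-4) = 3.74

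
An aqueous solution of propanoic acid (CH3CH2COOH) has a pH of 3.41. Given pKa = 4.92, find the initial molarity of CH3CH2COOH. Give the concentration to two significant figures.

C₀ = 1.3 × 10^-2 M

[H+] = 10^(-3.41) = 3.89 × 10^-4 M = x
Ka = 10^(−4.92) = 1.20 × 10^-5
Ka = x²/(C₀ − x) ⇒ C₀ = x + x²/Ka
C₀ = 3.89 × 10^-4 + (3.89 × 10^-4)²/(1.20 × 10^-5) = 1.30 × 10^-2 M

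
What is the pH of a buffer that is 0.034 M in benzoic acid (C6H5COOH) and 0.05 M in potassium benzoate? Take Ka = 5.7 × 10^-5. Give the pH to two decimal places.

pKa = −log(5.7 × 10^-5) = 4.244
Using pH = pKa + log([base]/[acid]) with [base]/[acid] = 0.05/0.034:
pH = 4.244 + (+0.167) = 4.41

pH = 4.41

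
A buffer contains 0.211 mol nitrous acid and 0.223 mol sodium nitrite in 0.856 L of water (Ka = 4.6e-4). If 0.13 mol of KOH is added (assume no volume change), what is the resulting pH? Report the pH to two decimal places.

OH- converts HNO2 to NO2-: HNO2 → 0.081 mol, NO2- → 0.353 mol.
pKa = −log(4.6 × 10^-4) = 3.337
pH = pKa + log(n_NO2-/n_HNO2) = 3.337 + log(0.353/0.081) = 3.337 + (+0.639)

pH = 3.98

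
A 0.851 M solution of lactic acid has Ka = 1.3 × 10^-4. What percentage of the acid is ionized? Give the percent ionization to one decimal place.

CH3CH(OH)COOH ⇌ CH3CH(OH)COO- + H+; let x = [H+] at equilibrium.
x ≈ √(Ka·C₀) = √(1.3 × 10^-4 × 0.851) = 1.05 × 10^-2 M
% ionization = x/C₀ × 100% = 1.05 × 10^-2/0.851 × 100% = 1.2%

1.2%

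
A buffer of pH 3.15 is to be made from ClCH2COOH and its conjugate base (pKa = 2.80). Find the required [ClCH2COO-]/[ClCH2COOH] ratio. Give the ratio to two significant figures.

pH = pKa + log(r) ⇒ log(r) = 3.15 − 2.80 = +0.35
r = [ClCH2COO-]/[ClCH2COOH] = 10^(+0.35) = 2.24

ratio = 2.2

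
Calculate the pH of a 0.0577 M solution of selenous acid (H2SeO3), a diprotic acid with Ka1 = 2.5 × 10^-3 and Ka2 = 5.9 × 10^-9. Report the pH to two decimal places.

Ka1 ≫ Ka2, so treat the first dissociation as the only significant source of H+.
Ka1 = x²/(0.0577 − x) = 2.5 × 10^-3
Solving the quadratic: x = (−Ka1 + √(Ka1² + 4·Ka1·C₀))/2 = 1.08 × 10^-2 M
pH = −log(1.08 × 10^-2) = 1.97

pH = 1.97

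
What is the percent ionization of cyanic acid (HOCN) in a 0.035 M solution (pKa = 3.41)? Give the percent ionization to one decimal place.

10.0%

HOCN ⇌ OCN- + H+; let x = [H+] at equilibrium.
Ka = 10^(−3.41) = 3.89 × 10^-4
Solve x² + 0.000389x − 1.36e-05 = 0 → x = 3.50 × 10^-3 M
% ionization = x/C₀ × 100% = 3.50 × 10^-3/0.035 × 100% = 10.0%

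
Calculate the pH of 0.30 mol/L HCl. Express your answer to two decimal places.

HCl is a strong acid and dissociates completely, so [H+] = 0.30 M.
pH = -log(0.3) = 0.52

pH = 0.52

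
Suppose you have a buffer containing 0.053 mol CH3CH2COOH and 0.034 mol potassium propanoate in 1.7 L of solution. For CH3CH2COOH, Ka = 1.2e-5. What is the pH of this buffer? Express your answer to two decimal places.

pKa = −log(1.2 × 10^-5) = 4.921
Using pH = pKa + log([base]/[acid]) with [base]/[acid] = 0.034/0.053:
pH = 4.921 + (-0.193) = 4.73

pH = 4.73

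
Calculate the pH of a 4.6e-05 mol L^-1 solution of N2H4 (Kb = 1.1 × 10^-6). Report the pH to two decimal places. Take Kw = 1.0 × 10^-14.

pH = 8.82

N2H4 + H2O ⇌ N2H5+ + OH-
From the ICE table, Kb = [OH-]²/(4.6e-05 − [OH-]) = 1.1 × 10^-6.
Here C₀/Kb ≈ 41.8, so the small-[OH-] approximation fails. Use the quadratic:
[OH-] = (−Kb + √(Kb² + 4·Kb·C₀))/2 = 6.58 × 10^-6 M
pOH = 5.18, so pH = 14.00 − pOH = 8.82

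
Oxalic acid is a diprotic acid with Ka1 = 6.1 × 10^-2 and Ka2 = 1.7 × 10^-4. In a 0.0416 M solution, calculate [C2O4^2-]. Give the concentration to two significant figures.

First ionization gives [H+] ≈ [HC2O4-] = 2.84 × 10^-2 M.
Second step: Ka2 = [H+][C2O4^2-]/[HC2O4-] ≈ [C2O4^2-] (since [H+] ≈ [HC2O4-]).
So [C2O4^2-] ≈ Ka2.

1.7 × 10^-4 M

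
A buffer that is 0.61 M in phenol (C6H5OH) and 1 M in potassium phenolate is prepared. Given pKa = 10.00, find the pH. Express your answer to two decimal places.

pH = 10.21

Using pH = pKa + log([base]/[acid]) with [base]/[acid] = 1/0.61:
pH = 10.00 + (+0.215) = 10.21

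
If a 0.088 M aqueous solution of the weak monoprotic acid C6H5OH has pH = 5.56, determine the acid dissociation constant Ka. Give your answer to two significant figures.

Ka = 8.6 × 10^-11

[H+] = 10^(-5.56) = 2.75 × 10^-6 M
At equilibrium [HA] = 0.088 − 2.75 × 10^-6 = 8.80 × 10^-2 M
Ka = [H+][A-]/[HA] = (2.75 × 10^-6)² / 8.80 × 10^-2 = 8.6 × 10^-11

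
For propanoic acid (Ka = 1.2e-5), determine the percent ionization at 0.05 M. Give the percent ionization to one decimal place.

CH3CH2COOH ⇌ CH3CH2COO- + H+; let x = [H+] at equilibrium.
x ≈ √(Ka·C₀) = √(1.2 × 10^-5 × 0.05) = 7.75 × 10^-4 M
% ionization = x/C₀ × 100% = 7.75 × 10^-4/0.05 × 100% = 1.5%

1.5%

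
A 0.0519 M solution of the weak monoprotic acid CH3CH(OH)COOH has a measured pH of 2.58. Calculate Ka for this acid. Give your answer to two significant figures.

Ka = 1.4 × 10^-4

[H+] = 10^(-2.58) = 2.63 × 10^-3 M
At equilibrium [HA] = 0.0519 − 2.63 × 10^-3 = 4.93 × 10^-2 M
Ka = [H+][A-]/[HA] = (2.63 × 10^-3)² / 4.93 × 10^-2 = 1.4 × 10^-4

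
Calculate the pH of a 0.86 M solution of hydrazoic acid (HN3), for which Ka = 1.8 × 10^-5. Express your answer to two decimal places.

HN3 ⇌ N3- + H+
Ka = [H+]²/(0.86 − [H+]) = 1.8 × 10^-5
Since Ka ≪ C₀, [H+] ≈ √(Ka·C₀) = 3.93 × 10^-3 M.
pH = −log[H+] = −log(3.93 × 10^-3) = 2.41

pH = 2.41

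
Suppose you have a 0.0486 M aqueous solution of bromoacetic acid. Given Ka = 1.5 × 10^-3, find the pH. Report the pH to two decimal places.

pH = 2.11

BrCH2COOH ⇌ BrCH2COO- + H+
Ka = [H+]²/(0.0486 − [H+]) = 1.5 × 10^-3
The 5% rule fails; solving [H+]² + Ka·[H+] − Ka·C₀ = 0 exactly:
[H+] = (−Ka + √(Ka² + 4·Ka·C₀))/2 = 7.82 × 10^-3 M
pH = −log[H+] = −log(7.82 × 10^-3) = 2.11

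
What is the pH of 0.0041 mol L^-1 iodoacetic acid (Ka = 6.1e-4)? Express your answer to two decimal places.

pH = 2.88

ICH2COOH ⇌ ICH2COO- + H+
Ka = [H+]²/(0.0041 − [H+]) = 6.1 × 10^-4
Here C₀/Ka ≈ 6.72, so the small-[H+] approximation fails. Use the quadratic:
[H+] = (−Ka + √(Ka² + 4·Ka·C₀))/2 = 1.31 × 10^-3 M
pH = −log[H+] = −log(1.31 × 10^-3) = 2.88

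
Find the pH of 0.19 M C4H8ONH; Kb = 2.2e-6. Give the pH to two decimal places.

C4H8ONH + H2O ⇌ C4H8ONH2+ + OH-
From the ICE table, Kb = x²/(0.19 − x) = 2.2 × 10^-6.
Neglecting x in the denominator: x = √(2.2 × 10^-6 × 0.19) = 6.47 × 10^-4 M
(x/C₀ = 0.34% < 5%, so the approximation holds.)
pOH = −log(6.47 × 10^-4) = 3.19; pH = 14.00 − 3.19 = 10.81

pH = 10.81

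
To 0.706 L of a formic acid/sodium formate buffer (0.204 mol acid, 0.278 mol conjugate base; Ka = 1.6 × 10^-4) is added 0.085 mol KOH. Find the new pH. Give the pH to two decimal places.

pH = 4.28

OH- converts HCOOH to HCOO-: HCOOH → 0.119 mol, HCOO- → 0.363 mol.
pKa = −log(1.6 × 10^-4) = 3.796
pH = pKa + log(n_HCOO-/n_HCOOH) = 3.796 + log(0.363/0.119) = 3.796 + (+0.484)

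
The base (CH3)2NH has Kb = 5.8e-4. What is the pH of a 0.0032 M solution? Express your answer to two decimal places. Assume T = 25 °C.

pH = 11.04

(CH3)2NH + H2O ⇌ (CH3)2NH2+ + OH-
Kb = [OH-]²/(0.0032 − [OH-]) = 5.8 × 10^-4
[OH-] is not negligible relative to C₀; solve [OH-]² + 0.00058·[OH-] − 1.86e-06 = 0.
[OH-] = [−0.00058 + √(0.00058² + 7.42e-06)]/2 = 1.10 × 10^-3 M
pOH = 2.96, so pH = 14.00 − pOH = 11.04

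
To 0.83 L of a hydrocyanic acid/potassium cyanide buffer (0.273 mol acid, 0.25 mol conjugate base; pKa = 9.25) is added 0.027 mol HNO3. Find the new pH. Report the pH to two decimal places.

pH = 9.12

Added H+ converts CN- to HCN: HCN → 0.3 mol, CN- → 0.223 mol.
pH = pKa + log(n_CN-/n_HCN) = 9.25 + log(0.223/0.3) = 9.25 + (-0.129)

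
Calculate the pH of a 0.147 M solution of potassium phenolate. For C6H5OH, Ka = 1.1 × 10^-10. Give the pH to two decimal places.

C6H5O- is the conjugate base of the weak acid C6H5OH.
Kb = Kw/Ka = 1.0×10^-14 / 1.1 × 10^-10 = 9.09 × 10^-5
Kb = [OH-]²/(0.147 − [OH-]) = 9.09 × 10^-5
Since Kb ≪ C₀, [OH-] ≈ √(Kb·C₀) = 3.66 × 10^-3 M.
([OH-]/C₀ = 2.5% < 5%, so the approximation holds.)
pOH = −log(3.66 × 10^-3) = 2.44; pH = 14.00 − 2.44 = 11.56

pH = 11.56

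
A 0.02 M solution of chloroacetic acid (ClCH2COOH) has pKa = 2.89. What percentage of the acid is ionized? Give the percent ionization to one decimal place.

ClCH2COOH ⇌ ClCH2COO- + H+; let x = [H+] at equilibrium.
Ka = 10^(−2.89) = 1.29 × 10^-3
Solve x² + 0.00129x − 2.58e-05 = 0 → x = 4.48 × 10^-3 M
Fraction ionized = 4.48 × 10^-3 / 0.02 = 0.2240 → 22.4%

22.4%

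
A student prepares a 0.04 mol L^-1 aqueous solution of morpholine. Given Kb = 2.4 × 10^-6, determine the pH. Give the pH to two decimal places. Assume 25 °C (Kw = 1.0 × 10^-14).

pH = 10.49

C4H8ONH + H2O ⇌ C4H8ONH2+ + OH-
Kb = x²/(0.04 − x) = 2.4 × 10^-6
Assume x ≪ 0.04: x ≈ √(2.4 × 10^-6 × 0.04) = 3.10 × 10^-4 M
Check: 0.77% ionized — well under 5%, approximation valid.
pOH = 3.51, so pH = 14.00 − pOH = 10.49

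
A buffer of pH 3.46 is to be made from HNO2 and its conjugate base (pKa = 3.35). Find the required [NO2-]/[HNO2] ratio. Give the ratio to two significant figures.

pH = pKa + log(r) ⇒ log(r) = 3.46 − 3.35 = +0.11
r = [NO2-]/[HNO2] = 10^(+0.11) = 1.29

ratio = 1.3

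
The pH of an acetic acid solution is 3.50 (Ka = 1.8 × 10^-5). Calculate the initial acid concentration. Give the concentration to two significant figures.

[H+] = 10^(-3.50) = 3.16 × 10^-4 M = x
Ka = x²/(C₀ − x) ⇒ C₀ = x + x²/Ka
C₀ = 3.16 × 10^-4 + (3.16 × 10^-4)²/(1.8 × 10^-5) = 5.86 × 10^-3 M

C₀ = 5.9 × 10^-3 M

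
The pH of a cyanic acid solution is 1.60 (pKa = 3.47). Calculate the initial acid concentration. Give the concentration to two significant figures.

C₀ = 1.9 M

[H+] = 10^(-1.60) = 2.51 × 10^-2 M = x
Ka = 10^(−3.47) = 3.39 × 10^-4
Ka = x²/(C₀ − x) ⇒ C₀ = x + x²/Ka
C₀ = 2.51 × 10^-2 + (2.51 × 10^-2)²/(3.39 × 10^-4) = 1.88 M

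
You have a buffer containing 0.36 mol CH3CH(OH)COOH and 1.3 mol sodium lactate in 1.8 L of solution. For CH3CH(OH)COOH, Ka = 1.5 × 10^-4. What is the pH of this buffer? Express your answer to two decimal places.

pH = 4.38

pKa = −log(1.5 × 10^-4) = 3.824
Using pH = pKa + log([base]/[acid]) with [base]/[acid] = 1.3/0.36:
pH = 3.824 + (+0.558) = 4.38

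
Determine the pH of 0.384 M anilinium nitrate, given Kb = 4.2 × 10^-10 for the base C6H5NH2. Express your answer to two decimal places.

pH = 2.52

C6H5NH3+ is the conjugate acid of the weak base C6H5NH2.
Ka = Kw/Kb = 1.0×10^-14 / 4.2 × 10^-10 = 2.38 × 10^-5
Ka = x²/(0.384 − x) = 2.38 × 10^-5
Neglecting x in the denominator: x = √(2.38 × 10^-5 × 0.384) = 3.02 × 10^-3 M
(x/C₀ = 0.79% < 5%, so the approximation holds.)
pH = −log[H+] = −log(3.02 × 10^-3) = 2.52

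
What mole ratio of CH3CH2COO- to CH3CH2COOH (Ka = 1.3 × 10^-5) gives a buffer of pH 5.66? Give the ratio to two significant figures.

pKa = -log(1.3 × 10^-5) = 4.886
pH = pKa + log(r) ⇒ log(r) = 5.66 − 4.886 = +0.774
r = [CH3CH2COO-]/[CH3CH2COOH] = 10^(+0.774) = 5.94

ratio = 5.9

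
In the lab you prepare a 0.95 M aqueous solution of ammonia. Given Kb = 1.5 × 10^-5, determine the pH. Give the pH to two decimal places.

NH3 + H2O ⇌ NH4+ + OH-
Kb = x²/(0.95 − x) = 1.5 × 10^-5
Neglecting x in the denominator: x = √(1.5 × 10^-5 × 0.95) = 3.77 × 10^-3 M
pOH = 2.42, so pH = 14.00 − pOH = 11.58

pH = 11.58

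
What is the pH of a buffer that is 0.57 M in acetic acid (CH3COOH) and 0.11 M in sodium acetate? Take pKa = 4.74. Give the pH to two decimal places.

pH = 4.03

Henderson–Hasselbalch: pH = pKa + log([CH3COO-]/[CH3COOH]) = 4.74 + log(0.11/0.57)
pH = 4.74 + (-0.714) = 4.03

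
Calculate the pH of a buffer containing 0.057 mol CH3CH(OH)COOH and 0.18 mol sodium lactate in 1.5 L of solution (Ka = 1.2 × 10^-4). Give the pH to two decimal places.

pH = 4.42

pKa = −log(1.2 × 10^-4) = 3.921
Using pH = pKa + log([base]/[acid]) with [base]/[acid] = 0.18/0.057:
pH = 3.921 + (+0.499) = 4.42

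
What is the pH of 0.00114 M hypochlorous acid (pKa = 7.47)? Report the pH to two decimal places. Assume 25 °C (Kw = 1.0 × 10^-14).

HOCl ⇌ OCl- + H+
Ka = 10^(−7.47) = 3.39 × 10^-8
From the ICE table, Ka = x²/(0.00114 − x) = 3.39 × 10^-8.
Neglecting x in the denominator: x = √(3.39 × 10^-8 × 0.00114) = 6.22 × 10^-6 M
pH = −log[H+] = −log(6.22 × 10^-6) = 5.21

pH = 5.21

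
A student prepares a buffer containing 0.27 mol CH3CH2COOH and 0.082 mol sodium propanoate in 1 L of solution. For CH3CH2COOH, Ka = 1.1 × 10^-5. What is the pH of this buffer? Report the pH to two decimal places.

pKa = −log(1.1 × 10^-5) = 4.959
Using pH = pKa + log([base]/[acid]) with [base]/[acid] = 0.082/0.27:
pH = 4.959 + (-0.518) = 4.44

pH = 4.44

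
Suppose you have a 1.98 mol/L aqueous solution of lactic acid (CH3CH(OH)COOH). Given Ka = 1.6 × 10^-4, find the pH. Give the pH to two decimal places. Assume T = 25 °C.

CH3CH(OH)COOH ⇌ CH3CH(OH)COO- + H+
From the ICE table, Ka = [H+]²/(1.98 − [H+]) = 1.6 × 10^-4.
Neglecting [H+] in the denominator: [H+] = √(1.6 × 10^-4 × 1.98) = 1.78 × 10^-2 M
pH = −log[H+] = −log(1.78 × 10^-2) = 1.75

pH = 1.75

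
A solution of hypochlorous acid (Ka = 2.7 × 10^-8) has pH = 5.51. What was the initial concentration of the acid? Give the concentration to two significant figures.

[H+] = 10^(-5.51) = 3.09 × 10^-6 M = x
Ka = x²/(C₀ − x) ⇒ C₀ = x + x²/Ka
C₀ = 3.09 × 10^-6 + (3.09 × 10^-6)²/(2.7 × 10^-8) = 3.57 × 10^-4 M

C₀ = 3.6 × 10^-4 M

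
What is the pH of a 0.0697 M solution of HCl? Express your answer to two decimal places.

HCl is a strong acid and dissociates completely, so [H+] = 0.0697 M.
pH = -log(0.0697) = 1.16

pH = 1.16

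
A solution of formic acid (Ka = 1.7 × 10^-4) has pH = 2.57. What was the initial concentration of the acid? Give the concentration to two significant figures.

[H+] = 10^(-2.57) = 2.69 × 10^-3 M = x
Ka = x²/(C₀ − x) ⇒ C₀ = x + x²/Ka
C₀ = 2.69 × 10^-3 + (2.69 × 10^-3)²/(1.7 × 10^-4) = 4.53 × 10^-2 M

C₀ = 4.5 × 10^-2 M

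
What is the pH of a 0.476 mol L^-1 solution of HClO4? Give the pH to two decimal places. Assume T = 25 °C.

pH = 0.32

HClO4 is a strong acid and dissociates completely, so [H+] = 0.476 M.
pH = -log(0.476) = 0.32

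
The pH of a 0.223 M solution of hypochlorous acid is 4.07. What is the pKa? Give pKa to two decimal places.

[H+] = 10^(-4.07) = 8.51 × 10^-5 M
At equilibrium [HA] = 0.223 − 8.51 × 10^-5 = 2.23 × 10^-1 M
Ka = [H+][A-]/[HA] = (8.51 × 10^-5)² / 2.23 × 10^-1 = 3.25 × 10^-8
pKa = -log(3.25 × 10^-8) = 7.49

pKa = 7.49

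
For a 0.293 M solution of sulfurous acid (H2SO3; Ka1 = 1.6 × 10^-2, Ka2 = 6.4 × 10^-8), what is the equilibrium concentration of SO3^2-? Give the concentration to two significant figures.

First ionization gives [H+] ≈ [HSO3-] = 6.09 × 10^-2 M.
Second step: Ka2 = [H+][SO3^2-]/[HSO3-] ≈ [SO3^2-] (since [H+] ≈ [HSO3-]).
So [SO3^2-] ≈ Ka2.

6.4 × 10^-8 M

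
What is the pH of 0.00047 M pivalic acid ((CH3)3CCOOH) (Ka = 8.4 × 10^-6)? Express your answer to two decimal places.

pH = 4.23

(CH3)3CCOOH ⇌ (CH3)3CCOO- + H+
From the ICE table, Ka = [H+]²/(0.00047 − [H+]) = 8.4 × 10^-6.
[H+] is not negligible relative to C₀; solve [H+]² + 8.4e-06·[H+] − 3.95e-09 = 0.
[H+] = [−8.4e-06 + √(8.4e-06² + 1.58e-08)]/2 = 5.88 × 10^-5 M
pH = −log(5.88 × 10^-5) = 4.23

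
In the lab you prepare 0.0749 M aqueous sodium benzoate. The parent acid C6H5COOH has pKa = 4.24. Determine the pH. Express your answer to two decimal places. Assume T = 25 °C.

C6H5COO- is the conjugate base of the weak acid C6H5COOH.
Ka = 10^(−4.24) = 5.75 × 10^-5
Kb = Kw/Ka = 1.0×10^-14 / 5.75 × 10^-5 = 1.74 × 10^-10
From the ICE table, Kb = x²/(0.0749 − x) = 1.74 × 10^-10.
Assume x ≪ 0.0749: x ≈ √(1.74 × 10^-10 × 0.0749) = 3.61 × 10^-6 M
Check: 0.0048% ionized — well under 5%, approximation valid.
pOH = 5.44, so pH = 14.00 − pOH = 8.56

pH = 8.56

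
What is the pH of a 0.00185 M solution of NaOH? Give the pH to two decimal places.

pH = 11.27

NaOH is a strong base; [OH-] = 0.00185 M.
pOH = -log(0.00185) = 2.73
pH = 14.00 - 2.73 = 11.27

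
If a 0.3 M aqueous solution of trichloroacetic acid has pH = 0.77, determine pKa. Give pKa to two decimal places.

[H+] = 10^(-0.77) = 1.70 × 10^-1 M
At equilibrium [HA] = 0.3 − 1.70 × 10^-1 = 1.30 × 10^-1 M
Ka = [H+][A-]/[HA] = (1.70 × 10^-1)² / 1.30 × 10^-1 = 2.22 × 10^-1
pKa = -log(2.22 × 10^-1) = 0.65

pKa = 0.65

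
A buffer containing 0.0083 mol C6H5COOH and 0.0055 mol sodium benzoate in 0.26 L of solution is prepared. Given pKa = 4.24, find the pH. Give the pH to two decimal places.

pH = pKa + log([A⁻]/[HA]) = 4.24 + log(0.0055/0.0083)
pH = 4.24 + (-0.179) = 4.06

pH = 4.06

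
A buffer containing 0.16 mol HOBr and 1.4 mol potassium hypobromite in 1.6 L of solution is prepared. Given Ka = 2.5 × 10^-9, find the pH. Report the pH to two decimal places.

pH = 9.54

pKa = −log(2.5 × 10^-9) = 8.602
Henderson–Hasselbalch: pH = pKa + log([OBr-]/[HOBr]) = 8.602 + log(1.4/0.16)
pH = 8.602 + (+0.942) = 9.54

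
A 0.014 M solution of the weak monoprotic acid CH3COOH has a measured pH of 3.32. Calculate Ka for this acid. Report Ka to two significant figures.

Ka = 1.7 × 10^-5

[H+] = 10^(-3.32) = 4.79 × 10^-4 M
At equilibrium [HA] = 0.014 − 4.79 × 10^-4 = 1.35 × 10^-2 M
Ka = [H+][A-]/[HA] = (4.79 × 10^-4)² / 1.35 × 10^-2 = 1.7 × 10^-5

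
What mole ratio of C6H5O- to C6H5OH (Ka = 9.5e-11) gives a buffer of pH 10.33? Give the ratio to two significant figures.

ratio = 2.0

pKa = -log(9.5 × 10^-11) = 10.022
pH = pKa + log(r) ⇒ log(r) = 10.33 − 10.022 = +0.308
r = [C6H5O-]/[C6H5OH] = 10^(+0.308) = 2.03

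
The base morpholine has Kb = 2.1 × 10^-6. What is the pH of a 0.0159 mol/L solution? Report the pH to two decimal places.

C4H8ONH + H2O ⇌ C4H8ONH2+ + OH-
Let x = [OH-] at equilibrium. Kb = x²/(0.0159 − x).
Assume x ≪ 0.0159: x ≈ √(2.1 × 10^-6 × 0.0159) = 1.83 × 10^-4 M
(x/C₀ = 1.1% < 5%, so the approximation holds.)
pOH = −log(1.83 × 10^-4) = 3.74; pH = 14.00 − 3.74 = 10.26

pH = 10.26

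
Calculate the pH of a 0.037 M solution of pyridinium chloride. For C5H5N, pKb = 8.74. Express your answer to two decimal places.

C5H5NH+ is the conjugate acid of the weak base C5H5N.
Kb = 10^(−8.74) = 1.82 × 10^-9
Ka = Kw/Kb = 1.0×10^-14 / 1.82 × 10^-9 = 5.49 × 10^-6
Ka = [H+]²/(0.037 − [H+]) = 5.49 × 10^-6
Since Ka ≪ C₀, [H+] ≈ √(Ka·C₀) = 4.51 × 10^-4 M.
Check: 1.2% ionized — well under 5%, approximation valid.
pH = −log[H+] = −log(4.51 × 10^-4) = 3.35

pH = 3.35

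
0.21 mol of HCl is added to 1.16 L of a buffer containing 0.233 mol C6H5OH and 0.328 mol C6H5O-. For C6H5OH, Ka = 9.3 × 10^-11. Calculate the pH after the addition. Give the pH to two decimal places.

pH = 9.46

Added H+ converts C6H5O- to C6H5OH: C6H5OH → 0.443 mol, C6H5O- → 0.118 mol.
pKa = −log(9.3 × 10^-11) = 10.032
pH = pKa + log([A⁻]/[HA]) = 10.032 + log(0.118/0.443) = 10.032 -0.575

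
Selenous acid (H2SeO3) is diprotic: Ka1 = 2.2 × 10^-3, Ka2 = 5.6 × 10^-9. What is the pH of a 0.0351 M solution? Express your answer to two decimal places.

pH = 2.11

Since Ka1 ≫ Ka2, the first ionization dominates [H+].
Ka1 = x²/(0.0351 − x) = 2.2 × 10^-3
Solving the quadratic: x = (−Ka1 + √(Ka1² + 4·Ka1·C₀))/2 = 7.76 × 10^-3 M
pH = −log(7.76 × 10^-3) = 2.11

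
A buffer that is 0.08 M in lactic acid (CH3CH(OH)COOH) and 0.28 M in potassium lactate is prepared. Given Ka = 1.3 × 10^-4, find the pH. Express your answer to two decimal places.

pKa = −log(1.3 × 10^-4) = 3.886
pH = pKa + log([A⁻]/[HA]) = 3.886 + log(0.28/0.08)
pH = 3.886 + (+0.544) = 4.43

pH = 4.43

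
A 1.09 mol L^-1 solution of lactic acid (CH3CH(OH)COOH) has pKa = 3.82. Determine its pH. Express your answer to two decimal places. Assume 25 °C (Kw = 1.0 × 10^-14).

pH = 1.89

CH3CH(OH)COOH ⇌ CH3CH(OH)COO- + H+
Ka = 10^(−3.82) = 1.51 × 10^-4
From the ICE table, Ka = x²/(1.09 − x) = 1.51 × 10^-4.
Neglecting x in the denominator: x = √(1.51 × 10^-4 × 1.09) = 1.28 × 10^-2 M
Check: 1.2% ionized — well under 5%, approximation valid.
pH = −log[H+] = −log(1.28 × 10^-2) = 1.89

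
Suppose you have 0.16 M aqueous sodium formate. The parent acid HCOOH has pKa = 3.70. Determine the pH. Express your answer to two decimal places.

HCOO- is the conjugate base of the weak acid HCOOH.
Ka = 10^(−3.70) = 2.00 × 10^-4
Kb = Kw/Ka = 1.0×10^-14 / 2.00 × 10^-4 = 5.00 × 10^-11
From the ICE table, Kb = [OH-]²/(0.16 − [OH-]) = 5.00 × 10^-11.
Assume [OH-] ≪ 0.16: [OH-] ≈ √(5.00 × 10^-11 × 0.16) = 2.83 × 10^-6 M
pOH = 5.55, so pH = 14.00 − pOH = 8.45

pH = 8.45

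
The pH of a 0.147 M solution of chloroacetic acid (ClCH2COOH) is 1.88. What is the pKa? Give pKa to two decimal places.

pKa = 2.89

[H+] = 10^(-1.88) = 1.32 × 10^-2 M
At equilibrium [HA] = 0.147 − 1.32 × 10^-2 = 1.34 × 10^-1 M
Ka = [H+][A-]/[HA] = (1.32 × 10^-2)² / 1.34 × 10^-1 = 1.30 × 10^-3
pKa = -log(1.30 × 10^-3) = 2.89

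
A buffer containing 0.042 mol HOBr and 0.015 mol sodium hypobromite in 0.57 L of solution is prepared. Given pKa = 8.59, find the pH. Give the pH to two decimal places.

pH = 8.14

Henderson–Hasselbalch: pH = pKa + log([OBr-]/[HOBr]) = 8.59 + log(0.015/0.042)
pH = 8.59 + (-0.447) = 8.14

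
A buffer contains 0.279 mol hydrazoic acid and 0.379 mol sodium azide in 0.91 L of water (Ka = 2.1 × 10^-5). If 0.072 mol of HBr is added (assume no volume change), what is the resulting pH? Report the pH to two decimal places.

pH = 4.62

After neutralization: n(HN3) = 0.351 mol, n(N3-) = 0.307 mol.
pKa = −log(2.1 × 10^-5) = 4.678
Henderson–Hasselbalch with mole ratio 0.307/0.351: pH = 4.678 + (-0.058)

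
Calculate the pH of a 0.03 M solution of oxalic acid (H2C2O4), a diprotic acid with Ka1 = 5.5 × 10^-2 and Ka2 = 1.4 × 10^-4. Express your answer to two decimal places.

pH = 1.67

Since Ka1 ≫ Ka2, the first ionization dominates [H+].
Ka1 = x²/(0.03 − x) = 5.5 × 10^-2
Solving the quadratic: x = (−Ka1 + √(Ka1² + 4·Ka1·C₀))/2 = 2.16 × 10^-2 M
pH = −log(2.16 × 10^-2) = 1.67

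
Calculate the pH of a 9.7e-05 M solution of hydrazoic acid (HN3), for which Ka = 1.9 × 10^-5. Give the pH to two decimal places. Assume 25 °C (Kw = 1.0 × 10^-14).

pH = 4.46

HN3 ⇌ N3- + H+
Let x = [H+] at equilibrium. Ka = x²/(9.7e-05 − x).
x is not negligible relative to C₀; solve x² + 1.9e-05·x − 1.84e-09 = 0.
x = (−Ka + √(Ka² + 4·Ka·C₀))/2 = 3.45 × 10^-5 M
pH = −log(3.45 × 10^-5) = 4.46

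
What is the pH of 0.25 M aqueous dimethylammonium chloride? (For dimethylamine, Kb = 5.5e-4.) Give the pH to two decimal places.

pH = 5.67

(CH3)2NH2+ is the conjugate acid of the weak base (CH3)2NH.
Ka = Kw/Kb = 1.0×10^-14 / 5.5 × 10^-4 = 1.82 × 10^-11
Ka = x²/(0.25 − x) = 1.82 × 10^-11
Assume x ≪ 0.25: x ≈ √(1.82 × 10^-11 × 0.25) = 2.13 × 10^-6 M
Check: 0.00085% ionized — well under 5%, approximation valid.
pH = −log[H+] = −log(2.13 × 10^-6) = 5.67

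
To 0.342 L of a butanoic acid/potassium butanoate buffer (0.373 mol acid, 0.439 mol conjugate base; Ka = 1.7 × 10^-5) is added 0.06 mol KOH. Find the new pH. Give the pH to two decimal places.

pH = 4.97

After neutralization: n(CH3(CH2)2COOH) = 0.313 mol, n(CH3(CH2)2COO-) = 0.499 mol.
pKa = −log(1.7 × 10^-5) = 4.770
Henderson–Hasselbalch with mole ratio 0.499/0.313: pH = 4.770 + (+0.203)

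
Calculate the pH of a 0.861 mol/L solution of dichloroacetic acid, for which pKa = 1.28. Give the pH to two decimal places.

Cl2CHCOOH ⇌ Cl2CHCOO- + H+
Ka = 10^(−1.28) = 5.25 × 10^-2
Ka = [H+]²/(0.861 − [H+]) = 5.25 × 10^-2
The 5% rule fails; solving [H+]² + Ka·[H+] − Ka·C₀ = 0 exactly:
[H+] = (−Ka + √(Ka² + 4·Ka·C₀))/2 = 1.88 × 10^-1 M
pH = −log[H+] = −log(1.88 × 10^-1) = 0.73

pH = 0.73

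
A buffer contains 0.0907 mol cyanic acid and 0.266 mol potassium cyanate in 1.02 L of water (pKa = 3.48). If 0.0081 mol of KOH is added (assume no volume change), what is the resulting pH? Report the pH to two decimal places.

After neutralization: n(HOCN) = 0.0826 mol, n(OCN-) = 0.274 mol.
Henderson–Hasselbalch with mole ratio 0.274/0.0826: pH = 3.48 + (+0.521)

pH = 4.00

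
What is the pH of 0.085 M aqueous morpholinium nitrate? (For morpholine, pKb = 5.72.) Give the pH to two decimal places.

pH = 4.68

C4H8ONH2+ is the conjugate acid of the weak base C4H8ONH.
Kb = 10^(−5.72) = 1.91 × 10^-6
Ka = Kw/Kb = 1.0×10^-14 / 1.91 × 10^-6 = 5.24 × 10^-9
Ka = [H+]²/(0.085 − [H+]) = 5.24 × 10^-9
Since Ka ≪ C₀, [H+] ≈ √(Ka·C₀) = 2.11 × 10^-5 M.
pH = −log(2.11 × 10^-5) = 4.68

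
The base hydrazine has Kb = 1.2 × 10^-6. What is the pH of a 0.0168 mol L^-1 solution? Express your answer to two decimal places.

N2H4 + H2O ⇌ N2H5+ + OH-
From the ICE table, Kb = x²/(0.0168 − x) = 1.2 × 10^-6.
Neglecting x in the denominator: x = √(1.2 × 10^-6 × 0.0168) = 1.42 × 10^-4 M
pOH = 3.85, so pH = 14.00 − pOH = 10.15

pH = 10.15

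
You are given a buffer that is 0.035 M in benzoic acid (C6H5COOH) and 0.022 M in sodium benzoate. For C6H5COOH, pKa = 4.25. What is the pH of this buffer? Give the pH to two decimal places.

pH = 4.05

Using pH = pKa + log([base]/[acid]) with [base]/[acid] = 0.022/0.035:
pH = 4.25 + (-0.202) = 4.05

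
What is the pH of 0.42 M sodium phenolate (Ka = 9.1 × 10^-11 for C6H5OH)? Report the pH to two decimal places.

pH = 11.83

C6H5O- is the conjugate base of the weak acid C6H5OH.
Kb = Kw/Ka = 1.0×10^-14 / 9.1 × 10^-11 = 1.10 × 10^-4
Kb = [OH-]²/(0.42 − [OH-]) = 1.10 × 10^-4
Neglecting [OH-] in the denominator: [OH-] = √(1.10 × 10^-4 × 0.42) = 6.80 × 10^-3 M
pOH = −log(6.80 × 10^-3) = 2.17; pH = 14.00 − 2.17 = 11.83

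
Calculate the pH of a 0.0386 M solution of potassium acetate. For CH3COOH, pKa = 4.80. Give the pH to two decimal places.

CH3COO- is the conjugate base of the weak acid CH3COOH.
Ka = 10^(−4.80) = 1.58 × 10^-5
Kb = Kw/Ka = 1.0×10^-14 / 1.58 × 10^-5 = 6.33 × 10^-10
From the ICE table, Kb = [OH-]²/(0.0386 − [OH-]) = 6.33 × 10^-10.
Assume [OH-] ≪ 0.0386: [OH-] ≈ √(6.33 × 10^-10 × 0.0386) = 4.94 × 10^-6 M
Check: 0.013% ionized — well under 5%, approximation valid.
pOH = 5.31, so pH = 14.00 − pOH = 8.69

pH = 8.69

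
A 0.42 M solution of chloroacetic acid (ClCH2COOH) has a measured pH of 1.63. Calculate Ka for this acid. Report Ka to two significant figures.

Ka = 1.4 × 10^-3

[H+] = 10^(-1.63) = 2.34 × 10^-2 M
At equilibrium [HA] = 0.42 − 2.34 × 10^-2 = 3.97 × 10^-1 M
Ka = [H+][A-]/[HA] = (2.34 × 10^-2)² / 3.97 × 10^-1 = 1.4 × 10^-3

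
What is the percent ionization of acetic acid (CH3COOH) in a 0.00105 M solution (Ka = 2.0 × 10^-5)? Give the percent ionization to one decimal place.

12.9%

CH3COOH ⇌ CH3COO- + H+; let x = [H+] at equilibrium.
Solve x² + 2e-05x − 2.1e-08 = 0 → x = 1.35 × 10^-4 M
% ionization = x/C₀ × 100% = 1.35 × 10^-4/0.00105 × 100% = 12.9%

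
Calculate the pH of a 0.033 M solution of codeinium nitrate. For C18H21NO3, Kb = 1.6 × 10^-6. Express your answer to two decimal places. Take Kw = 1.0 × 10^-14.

C18H22NO3+ is the conjugate acid of the weak base C18H21NO3.
Ka = Kw/Kb = 1.0×10^-14 / 1.6 × 10^-6 = 6.25 × 10^-9
Ka = [H+]²/(0.033 − [H+]) = 6.25 × 10^-9
Assume [H+] ≪ 0.033: [H+] ≈ √(6.25 × 10^-9 × 0.033) = 1.44 × 10^-5 M
Check: 0.044% ionized — well under 5%, approximation valid.
pH = −log[H+] = −log(1.44 × 10^-5) = 4.84

pH = 4.84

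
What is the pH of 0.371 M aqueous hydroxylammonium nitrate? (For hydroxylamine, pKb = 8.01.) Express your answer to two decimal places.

NH3OH+ is the conjugate acid of the weak base NH2OH.
Kb = 10^(−8.01) = 9.77 × 10^-9
Ka = Kw/Kb = 1.0×10^-14 / 9.77 × 10^-9 = 1.02 × 10^-6
Ka = [H+]²/(0.371 − [H+]) = 1.02 × 10^-6
Assume [H+] ≪ 0.371: [H+] ≈ √(1.02 × 10^-6 × 0.371) = 6.15 × 10^-4 M
([H+]/C₀ = 0.17% < 5%, so the approximation holds.)
pH = −log[H+] = −log(6.15 × 10^-4) = 3.21

pH = 3.21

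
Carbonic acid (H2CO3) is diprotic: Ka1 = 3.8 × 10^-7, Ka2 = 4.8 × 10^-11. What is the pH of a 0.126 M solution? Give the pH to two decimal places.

pH = 3.66

Ka1 ≫ Ka2, so treat the first dissociation as the only significant source of H+.
Ka1 = x²/(0.126 − x) = 3.8 × 10^-7
x ≈ √(3.8 × 10^-7 × 0.126) = 2.19 × 10^-4 M
pH = −log(2.19 × 10^-4) = 3.66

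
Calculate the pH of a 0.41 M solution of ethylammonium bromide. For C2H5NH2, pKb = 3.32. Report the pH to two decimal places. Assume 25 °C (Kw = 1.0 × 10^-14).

C2H5NH3+ is the conjugate acid of the weak base C2H5NH2.
Kb = 10^(−3.32) = 4.79 × 10^-4
Ka = Kw/Kb = 1.0×10^-14 / 4.79 × 10^-4 = 2.09 × 10^-11
Let x = [H+] at equilibrium. Ka = x²/(0.41 − x).
Assume x ≪ 0.41: x ≈ √(2.09 × 10^-11 × 0.41) = 2.93 × 10^-6 M
Check: 0.00071% ionized — well under 5%, approximation valid.
pH = −log[H+] = −log(2.93 × 10^-6) = 5.53

pH = 5.53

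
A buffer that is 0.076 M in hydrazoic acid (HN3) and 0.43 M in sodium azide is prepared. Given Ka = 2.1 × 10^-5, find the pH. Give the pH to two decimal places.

pH = 5.43

pKa = −log(2.1 × 10^-5) = 4.678
Henderson–Hasselbalch: pH = pKa + log([N3-]/[HN3]) = 4.678 + log(0.43/0.076)
pH = 4.678 + (+0.753) = 5.43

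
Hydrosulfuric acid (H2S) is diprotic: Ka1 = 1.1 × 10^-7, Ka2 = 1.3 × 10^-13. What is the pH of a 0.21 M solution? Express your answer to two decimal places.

pH = 3.82

Ka1 ≫ Ka2, so treat the first dissociation as the only significant source of H+.
Ka1 = x²/(0.21 − x) = 1.1 × 10^-7
x ≈ √(1.1 × 10^-7 × 0.21) = 1.52 × 10^-4 M
pH = −log(1.52 × 10^-4) = 3.82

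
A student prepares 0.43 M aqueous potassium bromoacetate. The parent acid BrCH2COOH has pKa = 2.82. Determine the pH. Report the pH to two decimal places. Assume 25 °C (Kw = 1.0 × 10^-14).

pH = 8.23

BrCH2COO- is the conjugate base of the weak acid BrCH2COOH.
Ka = 10^(−2.82) = 1.51 × 10^-3
Kb = Kw/Ka = 1.0×10^-14 / 1.51 × 10^-3 = 6.62 × 10^-12
Let x = [OH-] at equilibrium. Kb = x²/(0.43 − x).
Since Kb ≪ C₀, x ≈ √(Kb·C₀) = 1.69 × 10^-6 M.
(x/C₀ = 0.00039% < 5%, so the approximation holds.)
pOH = 5.77, so pH = 14.00 − pOH = 8.23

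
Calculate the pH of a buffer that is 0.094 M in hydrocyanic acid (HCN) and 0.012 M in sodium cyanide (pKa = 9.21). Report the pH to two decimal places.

pH = pKa + log([A⁻]/[HA]) = 9.21 + log(0.012/0.094)
pH = 9.21 + (-0.894) = 8.32

pH = 8.32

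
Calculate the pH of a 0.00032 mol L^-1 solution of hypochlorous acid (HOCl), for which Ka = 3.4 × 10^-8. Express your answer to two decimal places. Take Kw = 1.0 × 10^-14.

HOCl ⇌ OCl- + H+
From the ICE table, Ka = [H+]²/(0.00032 − [H+]) = 3.4 × 10^-8.
Neglecting [H+] in the denominator: [H+] = √(3.4 × 10^-8 × 0.00032) = 3.30 × 10^-6 M
Check: 1% ionized — well under 5%, approximation valid.
pH = −log(3.30 × 10^-6) = 5.48

pH = 5.48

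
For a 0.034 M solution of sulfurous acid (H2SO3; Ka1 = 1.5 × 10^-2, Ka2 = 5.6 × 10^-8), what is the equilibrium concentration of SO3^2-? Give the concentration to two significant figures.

First ionization gives [H+] ≈ [HSO3-] = 1.63 × 10^-2 M.
Second step: Ka2 = [H+][SO3^2-]/[HSO3-] ≈ [SO3^2-] (since [H+] ≈ [HSO3-]).
So [SO3^2-] ≈ Ka2.

5.6 × 10^-8 M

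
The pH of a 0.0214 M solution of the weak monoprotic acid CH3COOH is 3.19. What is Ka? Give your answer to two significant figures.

Ka = 2.0 × 10^-5

[H+] = 10^(-3.19) = 6.46 × 10^-4 M
At equilibrium [HA] = 0.0214 − 6.46 × 10^-4 = 2.08 × 10^-2 M
Ka = [H+][A-]/[HA] = (6.46 × 10^-4)² / 2.08 × 10^-2 = 2.0 × 10^-5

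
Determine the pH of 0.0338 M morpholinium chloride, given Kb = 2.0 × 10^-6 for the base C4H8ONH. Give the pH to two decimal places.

pH = 4.89

C4H8ONH2+ is the conjugate acid of the weak base C4H8ONH.
Ka = Kw/Kb = 1.0×10^-14 / 2.0 × 10^-6 = 5.00 × 10^-9
Let x = [H+] at equilibrium. Ka = x²/(0.0338 − x).
Assume x ≪ 0.0338: x ≈ √(5.00 × 10^-9 × 0.0338) = 1.30 × 10^-5 M
pH = −log[H+] = −log(1.30 × 10^-5) = 4.89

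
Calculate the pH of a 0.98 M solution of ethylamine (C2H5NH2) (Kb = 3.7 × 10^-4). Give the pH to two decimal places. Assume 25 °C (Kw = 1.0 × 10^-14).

C2H5NH2 + H2O ⇌ C2H5NH3+ + OH-
Let x = [OH-] at equilibrium. Kb = x²/(0.98 − x).
Since Kb ≪ C₀, x ≈ √(Kb·C₀) = 1.90 × 10^-2 M.
pOH = 1.72, so pH = 14.00 − pOH = 12.28

pH = 12.28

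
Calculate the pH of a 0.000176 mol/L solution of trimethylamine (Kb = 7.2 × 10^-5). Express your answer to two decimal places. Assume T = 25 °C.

(CH3)3N + H2O ⇌ (CH3)3NH+ + OH-
Let x = [OH-] at equilibrium. Kb = x²/(0.000176 − x).
Here C₀/Kb ≈ 2.44, so the small-x approximation fails. Use the quadratic:
x = (−Kb + √(Kb² + 4·Kb·C₀))/2 = 8.22 × 10^-5 M
pOH = 4.09, so pH = 14.00 − pOH = 9.91

pH = 9.91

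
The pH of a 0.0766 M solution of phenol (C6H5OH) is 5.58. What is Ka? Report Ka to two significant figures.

Ka = 9.0 × 10^-11

[H+] = 10^(-5.58) = 2.63 × 10^-6 M
At equilibrium [HA] = 0.0766 − 2.63 × 10^-6 = 7.66 × 10^-2 M
Ka = [H+][A-]/[HA] = (2.63 × 10^-6)² / 7.66 × 10^-2 = 9.0 × 10^-11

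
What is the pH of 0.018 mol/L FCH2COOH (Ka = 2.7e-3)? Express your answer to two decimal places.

pH = 2.24

FCH2COOH ⇌ FCH2COO- + H+
From the ICE table, Ka = [H+]²/(0.018 − [H+]) = 2.7 × 10^-3.
[H+] is not negligible relative to C₀; solve [H+]² + 0.0027·[H+] − 4.86e-05 = 0.
[H+] = [−0.0027 + √(0.0027² + 0.000194)]/2 = 5.75 × 10^-3 M
pH = −log(5.75 × 10^-3) = 2.24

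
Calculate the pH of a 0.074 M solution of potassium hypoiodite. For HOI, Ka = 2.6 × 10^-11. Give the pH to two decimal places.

pH = 11.71

OI- is the conjugate base of the weak acid HOI.
Kb = Kw/Ka = 1.0×10^-14 / 2.6 × 10^-11 = 3.85 × 10^-4
Kb = x²/(0.074 − x) = 3.85 × 10^-4
Here C₀/Kb ≈ 192, so the small-x approximation fails. Use the quadratic:
x = (−Kb + √(Kb² + 4·Kb·C₀))/2 = 5.15 × 10^-3 M
pOH = −log(5.15 × 10^-3) = 2.29; pH = 14.00 − 2.29 = 11.71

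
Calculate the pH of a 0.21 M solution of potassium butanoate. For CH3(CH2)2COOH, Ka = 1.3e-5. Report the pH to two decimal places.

CH3(CH2)2COO- is the conjugate base of the weak acid CH3(CH2)2COOH.
Kb = Kw/Ka = 1.0×10^-14 / 1.3 × 10^-5 = 7.69 × 10^-10
Let x = [OH-] at equilibrium. Kb = x²/(0.21 − x).
Since Kb ≪ C₀, x ≈ √(Kb·C₀) = 1.27 × 10^-5 M.
(x/C₀ = 0.0061% < 5%, so the approximation holds.)
pOH = 4.90, so pH = 14.00 − pOH = 9.10

pH = 9.10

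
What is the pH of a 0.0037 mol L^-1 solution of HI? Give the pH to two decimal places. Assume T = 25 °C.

pH = 2.43

HI is a strong acid and dissociates completely, so [H+] = 0.0037 M.
pH = -log(0.0037) = 2.43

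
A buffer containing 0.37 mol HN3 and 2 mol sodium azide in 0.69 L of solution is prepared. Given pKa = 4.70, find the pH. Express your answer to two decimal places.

pH = pKa + log([A⁻]/[HA]) = 4.70 + log(2/0.37)
pH = 4.70 + (+0.733) = 5.43

pH = 5.43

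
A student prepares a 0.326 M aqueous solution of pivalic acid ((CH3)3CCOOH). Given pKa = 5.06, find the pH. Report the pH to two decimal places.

(CH3)3CCOOH ⇌ (CH3)3CCOO- + H+
Ka = 10^(−5.06) = 8.71 × 10^-6
Ka = x²/(0.326 − x) = 8.71 × 10^-6
Since Ka ≪ C₀, x ≈ √(Ka·C₀) = 1.69 × 10^-3 M.
(x/C₀ = 0.52% < 5%, so the approximation holds.)
pH = −log(1.69 × 10^-3) = 2.77

pH = 2.77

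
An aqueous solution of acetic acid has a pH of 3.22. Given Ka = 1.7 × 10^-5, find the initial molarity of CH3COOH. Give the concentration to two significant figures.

[H+] = 10^(-3.22) = 6.03 × 10^-4 M = x
Ka = x²/(C₀ − x) ⇒ C₀ = x + x²/Ka
C₀ = 6.03 × 10^-4 + (6.03 × 10^-4)²/(1.7 × 10^-5) = 2.20 × 10^-2 M

C₀ = 2.2 × 10^-2 M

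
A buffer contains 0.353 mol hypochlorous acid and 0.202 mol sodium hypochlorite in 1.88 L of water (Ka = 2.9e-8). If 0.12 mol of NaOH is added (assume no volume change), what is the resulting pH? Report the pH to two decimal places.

OH- converts HOCl to OCl-: HOCl → 0.233 mol, OCl- → 0.322 mol.
pKa = −log(2.9 × 10^-8) = 7.538
Henderson–Hasselbalch with mole ratio 0.322/0.233: pH = 7.538 + (+0.140)

pH = 7.68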